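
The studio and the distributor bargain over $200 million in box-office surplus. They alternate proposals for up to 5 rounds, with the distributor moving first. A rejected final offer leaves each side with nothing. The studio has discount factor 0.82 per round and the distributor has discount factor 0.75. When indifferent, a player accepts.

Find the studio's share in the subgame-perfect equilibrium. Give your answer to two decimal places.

Round 5 (the distributor proposes): the studio will accept anything ≥ 0, so the distributor offers 0 and keeps 200.
Round 4 (the studio proposes): the distributor can get 200 next round, worth 0.75 × 200 = 150 now, so the studio offers 150, keeping 50.
Round 3 (the distributor proposes): the studio can get 50 next round, worth 0.82 × 50 = 41 now. The distributor offers 41 and keeps 200 − 41 = 159.
Round 2 (the studio proposes): the distributor can get 159 next round, worth 0.75 × 159 = 119.25 now, so the studio offers 119.25, keeping 80.75.
Round 1 (the distributor proposes): the studio can get 80.75 next round, worth 0.82 × 80.75 = 66.215 now; the distributor offers that and keeps 133.785.

66.22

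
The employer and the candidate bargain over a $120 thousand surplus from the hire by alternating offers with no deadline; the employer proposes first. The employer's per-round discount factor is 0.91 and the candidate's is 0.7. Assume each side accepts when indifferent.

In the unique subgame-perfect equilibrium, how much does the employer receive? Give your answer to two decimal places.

99.17

When the employer proposes, the candidate accepts any offer worth at least 0.7 times what the candidate would get by proposing next round; and vice versa.
This gives x = 120 − 0.7y and y = 120 − 0.91x, where x and y are each side's share when it proposes.
Hence (1 − 0.7·0.91)x = 120(1 − 0.7), i.e. 0.363·x = 36.
x ≈ 99.1736; the candidate's share is 120 − x ≈ 20.8264.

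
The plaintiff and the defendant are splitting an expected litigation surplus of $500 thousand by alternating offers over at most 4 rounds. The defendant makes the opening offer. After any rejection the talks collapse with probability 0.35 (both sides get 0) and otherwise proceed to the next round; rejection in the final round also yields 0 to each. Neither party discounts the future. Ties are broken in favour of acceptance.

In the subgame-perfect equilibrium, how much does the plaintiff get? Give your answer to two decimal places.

251.06

Round 4 (the plaintiff proposes): rejection yields 0 for the defendant; the plaintiff offers 0 and keeps 500.
Round 3 (the defendant proposes): rejecting gives the plaintiff an expected 0.65 × 500 = 325; the defendant offers that and keeps 175.
Round 2 (the plaintiff proposes): rejecting gives the defendant an expected 0.65 × 175 = 113.75, so the plaintiff offers 113.75, keeping 386.25.
Round 1 (the defendant proposes): rejecting gives the plaintiff an expected 0.65 × 386.25 = 251.0625; the defendant offers that and keeps 248.9375.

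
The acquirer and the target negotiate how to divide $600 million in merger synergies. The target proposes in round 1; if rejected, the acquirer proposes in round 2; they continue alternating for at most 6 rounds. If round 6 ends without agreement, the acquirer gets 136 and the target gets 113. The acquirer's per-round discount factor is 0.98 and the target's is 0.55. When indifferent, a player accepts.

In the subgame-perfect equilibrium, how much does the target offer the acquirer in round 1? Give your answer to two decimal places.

Round 6 (the acquirer proposes): the target gets 113 if talks fail, so the acquirer offers 113 and keeps 487.
Round 5 (the target proposes): the acquirer can get 487 next round, worth 0.98 × 487 = 477.26 now; the target offers that and keeps 122.74.
Round 4 (the acquirer proposes): the target can get 122.74 next round, worth 0.55 × 122.74 = 67.507 now. The acquirer offers 67.507 and keeps 600 − 67.507 = 532.493.
Round 3 (the target proposes): the acquirer can get 532.493 next round, worth 0.98 × 532.493 = 521.84314 now. The target offers 521.84314 and keeps 600 − 521.84314 = 78.15686.
Round 2 (the acquirer proposes): the target can get 78.15686 next round, worth 0.55 × 78.15686 = 42.986273 now; the acquirer offers that and keeps 557.013727.
Round 1 (the target proposes): the acquirer can get 557.013727 next round, worth 0.98 × 557.013727 = 545.87345246 now, so the target offers 545.87345246, keeping 54.12654754.

545.87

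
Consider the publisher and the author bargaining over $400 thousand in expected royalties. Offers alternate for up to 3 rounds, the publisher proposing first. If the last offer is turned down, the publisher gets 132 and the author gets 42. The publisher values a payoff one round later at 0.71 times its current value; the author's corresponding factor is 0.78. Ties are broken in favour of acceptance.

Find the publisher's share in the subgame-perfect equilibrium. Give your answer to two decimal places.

286.26

By backward induction:
Round 3 (the publisher proposes): the author gets 42 if talks fail, so the publisher offers 42 and keeps 358.
Round 2 (the author proposes): the publisher can get 358 next round, worth 0.71 × 358 = 254.18 now, so the author offers 254.18, keeping 145.82.
Round 1 (the publisher proposes): the author can get 145.82 next round, worth 0.78 × 145.82 = 113.7396 now, so the publisher offers 113.7396, keeping 286.2604.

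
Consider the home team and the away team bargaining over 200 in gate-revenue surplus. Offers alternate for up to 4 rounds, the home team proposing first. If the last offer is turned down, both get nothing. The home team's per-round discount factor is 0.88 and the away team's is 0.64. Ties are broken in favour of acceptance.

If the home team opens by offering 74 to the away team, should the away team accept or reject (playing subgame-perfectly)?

Reject

Round 4 (the away team proposes): rejection yields 0 for the home team; the away team offers 0 and keeps 200.
Round 3 (the home team proposes): the away team can get 200 next round, worth 0.64 × 200 = 128 now; the home team offers that and keeps 72.
Round 2 (the away team proposes): the home team can get 72 next round, worth 0.88 × 72 = 63.36 now. The away team offers 63.36 and keeps 200 − 63.36 = 136.64.
So by rejecting in round 1, the away team gets 136.64 next round, worth 0.64 × 136.64 = 87.4496 now.
Offer 74 < 87.4496, so the away team rejects.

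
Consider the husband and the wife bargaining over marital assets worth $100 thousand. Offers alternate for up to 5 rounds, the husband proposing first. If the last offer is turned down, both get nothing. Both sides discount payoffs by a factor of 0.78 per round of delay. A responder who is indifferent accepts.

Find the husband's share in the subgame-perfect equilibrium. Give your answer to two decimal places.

72.40

Work backward from the last round.
Round 5 (the husband proposes): the wife will accept anything ≥ 0, so the husband offers 0 and keeps 100.
Round 4 (the wife proposes): the husband can get 100 next round, worth 0.78 × 100 = 78 now; the wife offers that and keeps 22.
Round 3 (the husband proposes): the wife can get 22 next round, worth 0.78 × 22 = 17.16 now. The husband offers 17.16 and keeps 100 − 17.16 = 82.84.
Round 2 (the wife proposes): the husband can get 82.84 next round, worth 0.78 × 82.84 = 64.6152 now, so the wife offers 64.6152, keeping 35.3848.
Round 1 (the husband proposes): the wife can get 35.3848 next round, worth 0.78 × 35.3848 = 27.600144 now, so the husband offers 27.600144, keeping 72.399856.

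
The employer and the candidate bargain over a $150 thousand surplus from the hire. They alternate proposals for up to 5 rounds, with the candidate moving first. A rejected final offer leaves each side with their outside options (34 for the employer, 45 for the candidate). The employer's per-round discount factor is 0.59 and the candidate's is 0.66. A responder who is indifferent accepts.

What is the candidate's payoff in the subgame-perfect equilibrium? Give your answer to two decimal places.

By backward induction:
Round 5 (the candidate proposes): the employer gets 34 if talks fail, so the candidate offers 34 and keeps 116.
Round 4 (the employer proposes): the candidate can get 116 next round, worth 0.66 × 116 = 76.56 now; the employer offers that and keeps 73.44.
Round 3 (the candidate proposes): the employer can get 73.44 next round, worth 0.59 × 73.44 = 43.3296 now. The candidate offers 43.3296 and keeps 150 − 43.3296 = 106.6704.
Round 2 (the employer proposes): the candidate can get 106.6704 next round, worth 0.66 × 106.6704 = 70.402464 now; the employer offers that and keeps 79.597536.
Round 1 (the candidate proposes): the employer can get 79.597536 next round, worth 0.59 × 79.597536 = 46.96254624 now, so the candidate offers 46.96254624, keeping 103.03745376.

103.04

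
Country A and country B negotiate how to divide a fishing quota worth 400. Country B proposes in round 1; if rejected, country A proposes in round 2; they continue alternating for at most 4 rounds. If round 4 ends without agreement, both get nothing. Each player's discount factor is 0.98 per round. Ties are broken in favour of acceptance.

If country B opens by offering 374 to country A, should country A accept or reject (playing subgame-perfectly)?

Reject

Round 4 (country A proposes): rejection yields 0 for country B; country A offers 0 and keeps 400.
Round 3 (country B proposes): country A can get 400 next round, worth 0.98 × 400 = 392 now, so country B offers 392, keeping 8.
Round 2 (country A proposes): country B can get 8 next round, worth 0.98 × 8 = 7.84 now, so country A offers 7.84, keeping 392.16.
So by rejecting in round 1, country A gets 392.16 next round, worth 0.98 × 392.16 = 384.3168 now.
Offer 374 < 384.3168, so country A rejects.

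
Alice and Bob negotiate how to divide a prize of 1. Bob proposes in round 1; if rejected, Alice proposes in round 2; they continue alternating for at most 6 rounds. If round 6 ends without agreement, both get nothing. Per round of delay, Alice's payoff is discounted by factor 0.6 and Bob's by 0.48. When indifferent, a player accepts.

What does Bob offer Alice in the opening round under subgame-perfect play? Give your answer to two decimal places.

0.45

Round 6 (Alice proposes): Bob will accept anything ≥ 0, so Alice offers 0 and keeps 1.
Round 5 (Bob proposes): Alice can get 1 next round, worth 0.6 × 1 = 0.6 now; Bob offers that and keeps 0.4.
Round 4 (Alice proposes): Bob can get 0.4 next round, worth 0.48 × 0.4 = 0.192 now. Alice offers 0.192 and keeps 1 − 0.192 = 0.808.
Round 3 (Bob proposes): Alice can get 0.808 next round, worth 0.6 × 0.808 = 0.4848 now; Bob offers that and keeps 0.5152.
Round 2 (Alice proposes): Bob can get 0.5152 next round, worth 0.48 × 0.5152 = 0.247296 now; Alice offers that and keeps 0.752704.
Round 1 (Bob proposes): Alice can get 0.752704 next round, worth 0.6 × 0.752704 = 0.4516224 now, so Bob offers 0.4516224, keeping 0.5483776.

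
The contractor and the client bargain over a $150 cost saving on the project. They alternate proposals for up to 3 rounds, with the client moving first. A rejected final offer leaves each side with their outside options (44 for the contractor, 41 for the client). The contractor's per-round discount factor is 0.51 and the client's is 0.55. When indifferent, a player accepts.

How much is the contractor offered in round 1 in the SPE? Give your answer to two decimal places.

Round 3 (the client proposes): the contractor gets 44 if talks fail, so the client offers 44 and keeps 106.
Round 2 (the contractor proposes): the client can get 106 next round, worth 0.55 × 106 = 58.3 now, so the contractor offers 58.3, keeping 91.7.
Round 1 (the client proposes): the contractor can get 91.7 next round, worth 0.51 × 91.7 = 46.767 now; the client offers that and keeps 103.233.

46.77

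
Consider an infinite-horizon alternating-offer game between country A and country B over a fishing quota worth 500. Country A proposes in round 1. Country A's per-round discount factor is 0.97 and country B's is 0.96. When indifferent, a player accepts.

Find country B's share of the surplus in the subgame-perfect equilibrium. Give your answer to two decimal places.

209.30

In a stationary SPE each proposer offers the other exactly their discounted continuation value.
If country A keeps x when proposing and country B keeps y when proposing, then x = 500 − 0.96y and y = 500 − 0.97x.
Solving: x = 500(1 − 0.96) / (1 − 0.97·0.96) = 20 / 0.0688 ≈ 290.6977.
Country B gets 500 − 290.6977 ≈ 209.3023.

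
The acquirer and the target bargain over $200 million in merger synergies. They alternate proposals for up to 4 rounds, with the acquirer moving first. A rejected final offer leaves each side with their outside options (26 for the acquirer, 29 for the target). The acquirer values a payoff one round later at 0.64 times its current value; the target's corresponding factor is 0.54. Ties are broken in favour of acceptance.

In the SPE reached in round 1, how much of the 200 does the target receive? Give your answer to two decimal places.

Round 4 (the target proposes): the acquirer gets 26 if talks fail, so the target offers 26 and keeps 174.
Round 3 (the acquirer proposes): the target can get 174 next round, worth 0.54 × 174 = 93.96 now; the acquirer offers that and keeps 106.04.
Round 2 (the target proposes): the acquirer can get 106.04 next round, worth 0.64 × 106.04 = 67.8656 now. The target offers 67.8656 and keeps 200 − 67.8656 = 132.1344.
Round 1 (the acquirer proposes): the target can get 132.1344 next round, worth 0.54 × 132.1344 = 71.352576 now; the acquirer offers that and keeps 128.647424.

71.35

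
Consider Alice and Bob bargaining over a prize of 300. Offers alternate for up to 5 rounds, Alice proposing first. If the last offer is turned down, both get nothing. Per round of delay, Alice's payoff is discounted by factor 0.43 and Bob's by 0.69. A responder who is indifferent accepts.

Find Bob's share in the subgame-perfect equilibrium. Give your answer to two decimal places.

153.00

Round 5 (Alice proposes): Bob will accept anything ≥ 0, so Alice offers 0 and keeps 300.
Round 4 (Bob proposes): Alice can get 300 next round, worth 0.43 × 300 = 129 now. Bob offers 129 and keeps 300 − 129 = 171.
Round 3 (Alice proposes): Bob can get 171 next round, worth 0.69 × 171 = 117.99 now, so Alice offers 117.99, keeping 182.01.
Round 2 (Bob proposes): Alice can get 182.01 next round, worth 0.43 × 182.01 = 78.2643 now. Bob offers 78.2643 and keeps 300 − 78.2643 = 221.7357.
Round 1 (Alice proposes): Bob can get 221.7357 next round, worth 0.69 × 221.7357 = 152.997633 now, so Alice offers 152.997633, keeping 147.002367.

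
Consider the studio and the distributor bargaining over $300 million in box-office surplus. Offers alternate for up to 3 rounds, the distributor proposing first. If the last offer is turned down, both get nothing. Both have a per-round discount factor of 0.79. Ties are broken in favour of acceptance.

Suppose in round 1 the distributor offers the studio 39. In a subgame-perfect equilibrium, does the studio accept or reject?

Round 3 (the distributor proposes): the studio will accept anything ≥ 0, so the distributor offers 0 and keeps 300.
Round 2 (the studio proposes): the distributor can get 300 next round, worth 0.79 × 300 = 237 now. The studio offers 237 and keeps 300 − 237 = 63.
So by rejecting in round 1, the studio gets 63 next round, worth 0.79 × 63 = 49.77 now.
Offer 39 < 49.77, so the studio rejects.

Reject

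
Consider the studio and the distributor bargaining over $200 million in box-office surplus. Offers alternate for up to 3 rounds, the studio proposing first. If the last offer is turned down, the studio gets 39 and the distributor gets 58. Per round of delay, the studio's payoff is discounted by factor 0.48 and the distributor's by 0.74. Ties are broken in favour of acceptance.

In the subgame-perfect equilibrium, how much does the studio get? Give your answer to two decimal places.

102.44

Round 3 (the studio proposes): the distributor gets 58 if talks fail, so the studio offers 58 and keeps 142.
Round 2 (the distributor proposes): the studio can get 142 next round, worth 0.48 × 142 = 68.16 now, so the distributor offers 68.16, keeping 131.84.
Round 1 (the studio proposes): the distributor can get 131.84 next round, worth 0.74 × 131.84 = 97.5616 now, so the studio offers 97.5616, keeping 102.4384.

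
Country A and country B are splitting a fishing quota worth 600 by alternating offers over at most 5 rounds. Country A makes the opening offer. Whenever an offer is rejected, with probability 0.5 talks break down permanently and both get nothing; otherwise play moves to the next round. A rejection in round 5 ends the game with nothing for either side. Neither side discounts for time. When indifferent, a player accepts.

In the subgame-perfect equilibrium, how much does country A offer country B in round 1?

187.5

Round 5 (country A proposes): rejection yields 0 for country B; country A offers 0 and keeps 600.
Round 4 (country B proposes): rejecting gives country A an expected 0.5 × 600 = 300. Country B offers 300 and keeps 600 − 300 = 300.
Round 3 (country A proposes): rejecting gives country B an expected 0.5 × 300 = 150; country A offers that and keeps 450.
Round 2 (country B proposes): rejecting gives country A an expected 0.5 × 450 = 225; country B offers that and keeps 375.
Round 1 (country A proposes): rejecting gives country B an expected 0.5 × 375 = 187.5; country A offers that and keeps 412.5.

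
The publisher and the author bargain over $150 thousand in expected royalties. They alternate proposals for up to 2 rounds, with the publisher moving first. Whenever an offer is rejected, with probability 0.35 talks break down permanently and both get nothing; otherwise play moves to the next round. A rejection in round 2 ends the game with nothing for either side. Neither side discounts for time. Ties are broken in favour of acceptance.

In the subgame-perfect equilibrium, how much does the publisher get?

Round 2 (the author proposes): the publisher will accept anything ≥ 0, so the author offers 0 and keeps 150.
Round 1 (the publisher proposes): rejecting gives the author an expected 0.65 × 150 = 97.5. The publisher offers 97.5 and keeps 150 − 97.5 = 52.5.

52.5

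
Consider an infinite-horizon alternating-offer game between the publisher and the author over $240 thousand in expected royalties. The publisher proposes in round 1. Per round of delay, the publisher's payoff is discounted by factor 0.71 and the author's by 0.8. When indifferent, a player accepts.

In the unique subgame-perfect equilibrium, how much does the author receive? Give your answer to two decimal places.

Let x be the publisher's share when the publisher proposes and y be the author's share when the author proposes.
The author accepts iff offered ≥ 0.8·y, so x = 240 − 0.8y. Symmetrically y = 240 − 0.71x.
Substituting: x = 240 − 0.8(240 − 0.71x), giving x(1 − 0.71·0.8) = 240(1 − 0.8).
So x = 240 × 0.2 / 0.432 ≈ 111.1111, and the author receives 240 − x ≈ 128.8889.

128.89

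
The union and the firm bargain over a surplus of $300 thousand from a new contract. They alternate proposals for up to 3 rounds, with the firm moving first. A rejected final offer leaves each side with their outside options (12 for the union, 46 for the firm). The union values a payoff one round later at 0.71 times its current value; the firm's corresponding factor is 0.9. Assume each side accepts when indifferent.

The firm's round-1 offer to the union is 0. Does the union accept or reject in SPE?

Round 3 (the firm proposes): the union gets 12 if talks fail, so the firm offers 12 and keeps 288.
Round 2 (the union proposes): the firm can get 288 next round, worth 0.9 × 288 = 259.2 now. The union offers 259.2 and keeps 300 − 259.2 = 40.8.
So by rejecting in round 1, the union gets 40.8 next round, worth 0.71 × 40.8 = 28.968 now.
Offer 0 < 28.968, so the union rejects.

Reject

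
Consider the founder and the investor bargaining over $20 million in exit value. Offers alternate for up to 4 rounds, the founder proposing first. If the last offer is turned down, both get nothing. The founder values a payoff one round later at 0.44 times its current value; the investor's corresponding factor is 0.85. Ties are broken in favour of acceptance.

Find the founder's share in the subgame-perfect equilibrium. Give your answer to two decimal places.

Round 4 (the investor proposes): the founder will accept anything ≥ 0, so the investor offers 0 and keeps 20.
Round 3 (the founder proposes): the investor can get 20 next round, worth 0.85 × 20 = 17 now, so the founder offers 17, keeping 3.
Round 2 (the investor proposes): the founder can get 3 next round, worth 0.44 × 3 = 1.32 now. The investor offers 1.32 and keeps 20 − 1.32 = 18.68.
Round 1 (the founder proposes): the investor can get 18.68 next round, worth 0.85 × 18.68 = 15.878 now. The founder offers 15.878 and keeps 20 − 15.878 = 4.122.

4.12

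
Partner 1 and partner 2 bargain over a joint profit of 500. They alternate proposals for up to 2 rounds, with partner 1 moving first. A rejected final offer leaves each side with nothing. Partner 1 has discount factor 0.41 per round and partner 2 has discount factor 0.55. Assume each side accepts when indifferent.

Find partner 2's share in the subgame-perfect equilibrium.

275

Round 2 (partner 2 proposes): partner 1 will accept anything ≥ 0, so partner 2 offers 0 and keeps 500.
Round 1 (partner 1 proposes): partner 2 can get 500 next round, worth 0.55 × 500 = 275 now; partner 1 offers that and keeps 225.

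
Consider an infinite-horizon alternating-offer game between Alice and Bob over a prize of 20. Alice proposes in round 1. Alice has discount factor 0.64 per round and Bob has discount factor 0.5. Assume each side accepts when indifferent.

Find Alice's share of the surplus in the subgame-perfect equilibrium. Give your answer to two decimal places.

Let x be Alice's share when Alice proposes and y be Bob's share when Bob proposes.
Bob accepts iff offered ≥ 0.5·y, so x = 20 − 0.5y. Symmetrically y = 20 − 0.64x.
Substituting: x = 20 − 0.5(20 − 0.64x), giving x(1 − 0.64·0.5) = 20(1 − 0.5).
So x = 20 × 0.5 / 0.68 ≈ 14.7059, and Bob receives 20 − x ≈ 5.2941.

14.71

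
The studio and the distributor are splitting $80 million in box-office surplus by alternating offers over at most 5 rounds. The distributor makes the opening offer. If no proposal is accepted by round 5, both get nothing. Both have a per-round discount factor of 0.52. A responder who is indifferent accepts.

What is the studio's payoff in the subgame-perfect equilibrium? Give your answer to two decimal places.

25.37

Round 5 (the distributor proposes): the studio will accept anything ≥ 0, so the distributor offers 0 and keeps 80.
Round 4 (the studio proposes): the distributor can get 80 next round, worth 0.52 × 80 = 41.6 now; the studio offers that and keeps 38.4.
Round 3 (the distributor proposes): the studio can get 38.4 next round, worth 0.52 × 38.4 = 19.968 now, so the distributor offers 19.968, keeping 60.032.
Round 2 (the studio proposes): the distributor can get 60.032 next round, worth 0.52 × 60.032 = 31.21664 now, so the studio offers 31.21664, keeping 48.78336.
Round 1 (the distributor proposes): the studio can get 48.78336 next round, worth 0.52 × 48.78336 = 25.3673472 now, so the distributor offers 25.3673472, keeping 54.6326528.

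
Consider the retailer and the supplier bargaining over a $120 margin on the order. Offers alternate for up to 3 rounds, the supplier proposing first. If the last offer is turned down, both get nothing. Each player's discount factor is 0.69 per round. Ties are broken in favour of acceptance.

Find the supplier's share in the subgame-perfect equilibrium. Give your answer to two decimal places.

94.33

Round 3 (the supplier proposes): the retailer will accept anything ≥ 0, so the supplier offers 0 and keeps 120.
Round 2 (the retailer proposes): the supplier can get 120 next round, worth 0.69 × 120 = 82.8 now, so the retailer offers 82.8, keeping 37.2.
Round 1 (the supplier proposes): the retailer can get 37.2 next round, worth 0.69 × 37.2 = 25.668 now; the supplier offers that and keeps 94.332.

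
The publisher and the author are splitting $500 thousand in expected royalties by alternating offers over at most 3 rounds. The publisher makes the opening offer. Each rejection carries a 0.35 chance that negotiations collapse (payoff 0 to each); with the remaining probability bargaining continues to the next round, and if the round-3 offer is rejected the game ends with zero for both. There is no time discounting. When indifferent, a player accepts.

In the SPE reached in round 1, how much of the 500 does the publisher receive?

386.25

By backward induction:
Round 3 (the publisher proposes): rejection yields 0 for the author; the publisher offers 0 and keeps 500.
Round 2 (the author proposes): rejecting gives the publisher an expected 0.65 × 500 = 325. The author offers 325 and keeps 500 − 325 = 175.
Round 1 (the publisher proposes): rejecting gives the author an expected 0.65 × 175 = 113.75. The publisher offers 113.75 and keeps 500 − 113.75 = 386.25.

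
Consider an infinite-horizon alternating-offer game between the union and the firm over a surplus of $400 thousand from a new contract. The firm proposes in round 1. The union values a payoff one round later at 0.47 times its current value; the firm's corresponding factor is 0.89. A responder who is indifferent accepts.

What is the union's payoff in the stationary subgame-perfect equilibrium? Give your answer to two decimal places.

Let x be the firm's share when the firm proposes and y be the union's share when the union proposes.
The union accepts iff offered ≥ 0.47·y, so x = 400 − 0.47y. Symmetrically y = 400 − 0.89x.
Substituting: x = 400 − 0.47(400 − 0.89x), giving x(1 − 0.89·0.47) = 400(1 − 0.47).
So x = 400 × 0.53 / 0.5817 ≈ 364.4490, and the union receives 400 − x ≈ 35.5510.

35.55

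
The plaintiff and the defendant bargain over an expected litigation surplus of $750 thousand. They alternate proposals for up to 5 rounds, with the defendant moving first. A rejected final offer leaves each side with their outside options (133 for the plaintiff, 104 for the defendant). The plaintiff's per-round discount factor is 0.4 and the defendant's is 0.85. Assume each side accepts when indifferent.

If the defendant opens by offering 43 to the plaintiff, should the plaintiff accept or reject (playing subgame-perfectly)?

Round 5 (the defendant proposes): the plaintiff gets 133 if talks fail, so the defendant offers 133 and keeps 617.
Round 4 (the plaintiff proposes): the defendant can get 617 next round, worth 0.85 × 617 = 524.45 now. The plaintiff offers 524.45 and keeps 750 − 524.45 = 225.55.
Round 3 (the defendant proposes): the plaintiff can get 225.55 next round, worth 0.4 × 225.55 = 90.22 now; the defendant offers that and keeps 659.78.
Round 2 (the plaintiff proposes): the defendant can get 659.78 next round, worth 0.85 × 659.78 = 560.813 now. The plaintiff offers 560.813 and keeps 750 − 560.813 = 189.187.
So by rejecting in round 1, the plaintiff gets 189.187 next round, worth 0.4 × 189.187 = 75.6748 now.
Offer 43 < 75.6748, so the plaintiff rejects.

Reject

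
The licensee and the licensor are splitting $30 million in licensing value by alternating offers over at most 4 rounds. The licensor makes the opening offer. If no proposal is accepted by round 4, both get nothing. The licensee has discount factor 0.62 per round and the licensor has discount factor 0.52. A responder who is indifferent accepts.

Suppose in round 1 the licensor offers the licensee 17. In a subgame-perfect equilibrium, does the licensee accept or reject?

Accept

Work out the licensee's continuation value if the offer is rejected.
Round 4 (the licensee proposes): rejection yields 0 for the licensor; the licensee offers 0 and keeps 30.
Round 3 (the licensor proposes): the licensee can get 30 next round, worth 0.62 × 30 = 18.6 now, so the licensor offers 18.6, keeping 11.4.
Round 2 (the licensee proposes): the licensor can get 11.4 next round, worth 0.52 × 11.4 = 5.928 now; the licensee offers that and keeps 24.072.
So by rejecting in round 1, the licensee gets 24.072 next round, worth 0.62 × 24.072 = 14.92464 now.
Offer 17 ≥ 14.92464, so the licensee accepts.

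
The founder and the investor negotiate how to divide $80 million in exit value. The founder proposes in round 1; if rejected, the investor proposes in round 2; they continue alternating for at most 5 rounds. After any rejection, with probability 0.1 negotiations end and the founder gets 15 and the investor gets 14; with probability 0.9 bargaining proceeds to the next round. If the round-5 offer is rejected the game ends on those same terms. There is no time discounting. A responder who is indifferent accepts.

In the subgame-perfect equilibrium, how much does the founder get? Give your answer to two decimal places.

Round 5 (the founder proposes): the investor gets 14 if talks fail, so the founder offers 14 and keeps 66.
Round 4 (the investor proposes): rejecting gives the founder an expected 0.9 × 66 + 0.1 × 15 = 60.9; the investor offers that and keeps 19.1.
Round 3 (the founder proposes): rejecting gives the investor an expected 0.9 × 19.1 + 0.1 × 14 = 18.59. The founder offers 18.59 and keeps 80 − 18.59 = 61.41.
Round 2 (the investor proposes): rejecting gives the founder an expected 0.9 × 61.41 + 0.1 × 15 = 56.769, so the investor offers 56.769, keeping 23.231.
Round 1 (the founder proposes): rejecting gives the investor an expected 0.9 × 23.231 + 0.1 × 14 = 22.3079; the founder offers that and keeps 57.6921.

57.69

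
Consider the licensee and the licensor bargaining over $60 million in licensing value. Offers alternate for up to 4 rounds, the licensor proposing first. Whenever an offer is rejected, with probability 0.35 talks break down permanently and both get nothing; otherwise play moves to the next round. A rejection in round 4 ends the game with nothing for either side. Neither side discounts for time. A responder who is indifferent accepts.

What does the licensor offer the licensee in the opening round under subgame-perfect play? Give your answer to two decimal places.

By backward induction:
Round 4 (the licensee proposes): rejection yields 0 for the licensor; the licensee offers 0 and keeps 60.
Round 3 (the licensor proposes): rejecting gives the licensee an expected 0.65 × 60 = 39. The licensor offers 39 and keeps 60 − 39 = 21.
Round 2 (the licensee proposes): rejecting gives the licensor an expected 0.65 × 21 = 13.65. The licensee offers 13.65 and keeps 60 − 13.65 = 46.35.
Round 1 (the licensor proposes): rejecting gives the licensee an expected 0.65 × 46.35 = 30.1275, so the licensor offers 30.1275, keeping 29.8725.

30.13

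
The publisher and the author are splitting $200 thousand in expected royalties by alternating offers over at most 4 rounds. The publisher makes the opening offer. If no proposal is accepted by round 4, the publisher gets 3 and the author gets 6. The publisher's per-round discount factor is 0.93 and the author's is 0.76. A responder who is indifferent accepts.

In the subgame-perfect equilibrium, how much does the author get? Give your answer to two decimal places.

Round 4 (the author proposes): the publisher gets 3 if talks fail, so the author offers 3 and keeps 197.
Round 3 (the publisher proposes): the author can get 197 next round, worth 0.76 × 197 = 149.72 now, so the publisher offers 149.72, keeping 50.28.
Round 2 (the author proposes): the publisher can get 50.28 next round, worth 0.93 × 50.28 = 46.7604 now; the author offers that and keeps 153.2396.
Round 1 (the publisher proposes): the author can get 153.2396 next round, worth 0.76 × 153.2396 = 116.462096 now. The publisher offers 116.462096 and keeps 200 − 116.462096 = 83.537904.

116.46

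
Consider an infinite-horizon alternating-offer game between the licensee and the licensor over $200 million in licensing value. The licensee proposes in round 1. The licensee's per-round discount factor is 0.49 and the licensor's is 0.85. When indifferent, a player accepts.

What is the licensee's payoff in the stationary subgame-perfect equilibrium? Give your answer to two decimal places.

51.41

When the licensee proposes, the licensor accepts any offer worth at least 0.85 times what the licensor would get by proposing next round; and vice versa.
This gives x = 200 − 0.85y and y = 200 − 0.49x, where x and y are each side's share when it proposes.
Hence (1 − 0.85·0.49)x = 200(1 − 0.85), i.e. 0.5835·x = 30.
x ≈ 51.4139; the licensor's share is 200 − x ≈ 148.5861.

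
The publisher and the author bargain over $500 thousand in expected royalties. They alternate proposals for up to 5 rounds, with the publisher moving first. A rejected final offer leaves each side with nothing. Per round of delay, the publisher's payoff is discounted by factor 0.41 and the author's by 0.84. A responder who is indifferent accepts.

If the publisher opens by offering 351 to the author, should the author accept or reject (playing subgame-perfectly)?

Accept

Work out the author's continuation value if the offer is rejected.
Round 5 (the publisher proposes): the author will accept anything ≥ 0, so the publisher offers 0 and keeps 500.
Round 4 (the author proposes): the publisher can get 500 next round, worth 0.41 × 500 = 205 now. The author offers 205 and keeps 500 − 205 = 295.
Round 3 (the publisher proposes): the author can get 295 next round, worth 0.84 × 295 = 247.8 now. The publisher offers 247.8 and keeps 500 − 247.8 = 252.2.
Round 2 (the author proposes): the publisher can get 252.2 next round, worth 0.41 × 252.2 = 103.402 now. The author offers 103.402 and keeps 500 − 103.402 = 396.598.
So by rejecting in round 1, the author gets 396.598 next round, worth 0.84 × 396.598 = 333.14232 now.
Offer 351 ≥ 333.14232, so the author accepts.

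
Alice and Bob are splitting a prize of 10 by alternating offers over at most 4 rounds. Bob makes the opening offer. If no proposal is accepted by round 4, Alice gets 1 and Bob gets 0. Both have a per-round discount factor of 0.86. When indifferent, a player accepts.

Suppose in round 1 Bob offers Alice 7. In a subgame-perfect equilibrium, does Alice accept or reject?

Reject

Round 4 (Alice proposes): rejection yields 0 for Bob; Alice offers 0 and keeps 10.
Round 3 (Bob proposes): Alice can get 10 next round, worth 0.86 × 10 = 8.6 now, so Bob offers 8.6, keeping 1.4.
Round 2 (Alice proposes): Bob can get 1.4 next round, worth 0.86 × 1.4 = 1.204 now. Alice offers 1.204 and keeps 10 − 1.204 = 8.796.
So by rejecting in round 1, Alice gets 8.796 next round, worth 0.86 × 8.796 = 7.56456 now.
Offer 7 < 7.56456, so Alice rejects.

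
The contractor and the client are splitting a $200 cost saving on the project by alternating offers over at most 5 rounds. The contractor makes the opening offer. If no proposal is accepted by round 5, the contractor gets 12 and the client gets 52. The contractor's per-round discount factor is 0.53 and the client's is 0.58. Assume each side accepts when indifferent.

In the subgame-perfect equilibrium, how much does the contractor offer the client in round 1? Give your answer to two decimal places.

76.19

Round 5 (the contractor proposes): the client gets 52 if talks fail, so the contractor offers 52 and keeps 148.
Round 4 (the client proposes): the contractor can get 148 next round, worth 0.53 × 148 = 78.44 now; the client offers that and keeps 121.56.
Round 3 (the contractor proposes): the client can get 121.56 next round, worth 0.58 × 121.56 = 70.5048 now; the contractor offers that and keeps 129.4952.
Round 2 (the client proposes): the contractor can get 129.4952 next round, worth 0.53 × 129.4952 = 68.632456 now; the client offers that and keeps 131.367544.
Round 1 (the contractor proposes): the client can get 131.367544 next round, worth 0.58 × 131.367544 = 76.19317552 now. The contractor offers 76.19317552 and keeps 200 − 76.19317552 = 123.80682448.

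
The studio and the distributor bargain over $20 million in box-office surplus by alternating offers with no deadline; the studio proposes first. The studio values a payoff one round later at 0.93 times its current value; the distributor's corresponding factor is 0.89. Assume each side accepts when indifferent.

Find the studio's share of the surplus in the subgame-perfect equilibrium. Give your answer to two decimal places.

Let x be the studio's share when the studio proposes and y be the distributor's share when the distributor proposes.
The distributor accepts iff offered ≥ 0.89·y, so x = 20 − 0.89y. Symmetrically y = 20 − 0.93x.
Substituting: x = 20 − 0.89(20 − 0.93x), giving x(1 − 0.93·0.89) = 20(1 − 0.89).
So x = 20 × 0.11 / 0.1723 ≈ 12.7684, and the distributor receives 20 − x ≈ 7.2316.

12.77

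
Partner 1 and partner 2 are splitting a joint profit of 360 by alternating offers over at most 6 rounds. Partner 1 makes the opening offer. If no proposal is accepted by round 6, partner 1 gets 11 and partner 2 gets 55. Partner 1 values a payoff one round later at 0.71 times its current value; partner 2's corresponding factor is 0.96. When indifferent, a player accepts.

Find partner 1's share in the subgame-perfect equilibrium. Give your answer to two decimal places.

35.81

Round 6 (partner 2 proposes): partner 1 gets 11 if talks fail, so partner 2 offers 11 and keeps 349.
Round 5 (partner 1 proposes): partner 2 can get 349 next round, worth 0.96 × 349 = 335.04 now. Partner 1 offers 335.04 and keeps 360 − 335.04 = 24.96.
Round 4 (partner 2 proposes): partner 1 can get 24.96 next round, worth 0.71 × 24.96 = 17.7216 now; partner 2 offers that and keeps 342.2784.
Round 3 (partner 1 proposes): partner 2 can get 342.2784 next round, worth 0.96 × 342.2784 = 328.587264 now, so partner 1 offers 328.587264, keeping 31.412736.
Round 2 (partner 2 proposes): partner 1 can get 31.412736 next round, worth 0.71 × 31.412736 = 22.30304256 now, so partner 2 offers 22.30304256, keeping 337.69695744.
Round 1 (partner 1 proposes): partner 2 can get 337.69695744 next round, worth 0.96 × 337.69695744 = 324.1890791424 now, so partner 1 offers 324.1890791424, keeping 35.8109208576.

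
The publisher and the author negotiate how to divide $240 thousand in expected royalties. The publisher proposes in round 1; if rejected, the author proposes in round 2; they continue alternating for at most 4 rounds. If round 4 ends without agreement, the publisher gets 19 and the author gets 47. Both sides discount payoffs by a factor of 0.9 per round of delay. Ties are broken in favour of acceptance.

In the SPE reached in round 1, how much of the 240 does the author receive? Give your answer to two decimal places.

182.71

Round 4 (the author proposes): the publisher gets 19 if talks fail, so the author offers 19 and keeps 221.
Round 3 (the publisher proposes): the author can get 221 next round, worth 0.9 × 221 = 198.9 now, so the publisher offers 198.9, keeping 41.1.
Round 2 (the author proposes): the publisher can get 41.1 next round, worth 0.9 × 41.1 = 36.99 now. The author offers 36.99 and keeps 240 − 36.99 = 203.01.
Round 1 (the publisher proposes): the author can get 203.01 next round, worth 0.9 × 203.01 = 182.709 now. The publisher offers 182.709 and keeps 240 − 182.709 = 57.291.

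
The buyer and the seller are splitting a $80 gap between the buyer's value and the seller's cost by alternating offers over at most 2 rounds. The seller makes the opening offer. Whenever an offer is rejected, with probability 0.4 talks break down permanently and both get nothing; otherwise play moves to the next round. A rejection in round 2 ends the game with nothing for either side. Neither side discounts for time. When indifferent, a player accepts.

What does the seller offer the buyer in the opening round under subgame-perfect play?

48

Round 2 (the buyer proposes): the seller will accept anything ≥ 0, so the buyer offers 0 and keeps 80.
Round 1 (the seller proposes): rejecting gives the buyer an expected 0.6 × 80 = 48, so the seller offers 48, keeping 32.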